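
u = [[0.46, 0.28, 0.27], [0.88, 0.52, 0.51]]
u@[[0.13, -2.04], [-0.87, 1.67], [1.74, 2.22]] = [[0.29, 0.13], [0.55, 0.21]]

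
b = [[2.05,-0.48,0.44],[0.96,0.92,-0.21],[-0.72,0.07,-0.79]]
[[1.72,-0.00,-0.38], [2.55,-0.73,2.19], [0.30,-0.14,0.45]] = b@[[1.4, -0.19, 0.4], [0.95, -0.53, 1.78], [-1.57, 0.3, -0.78]]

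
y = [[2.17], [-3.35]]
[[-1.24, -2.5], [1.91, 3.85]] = y@[[-0.57, -1.15]]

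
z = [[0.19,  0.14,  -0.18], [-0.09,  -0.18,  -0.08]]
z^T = [[0.19, -0.09], [0.14, -0.18], [-0.18, -0.08]]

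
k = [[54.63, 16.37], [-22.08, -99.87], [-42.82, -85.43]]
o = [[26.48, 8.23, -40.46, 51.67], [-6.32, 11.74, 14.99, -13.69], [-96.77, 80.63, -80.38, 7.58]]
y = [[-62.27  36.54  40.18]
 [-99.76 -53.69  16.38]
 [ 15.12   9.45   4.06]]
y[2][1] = 9.45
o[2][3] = 7.58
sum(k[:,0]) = -10.269999999999996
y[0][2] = 40.18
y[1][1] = -53.69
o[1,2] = 14.99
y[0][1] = 36.54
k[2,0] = -42.82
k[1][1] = -99.87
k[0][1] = 16.37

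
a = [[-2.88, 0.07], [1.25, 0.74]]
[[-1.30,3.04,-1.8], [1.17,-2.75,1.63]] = a @ [[0.47,-1.1,0.65], [0.79,-1.86,1.10]]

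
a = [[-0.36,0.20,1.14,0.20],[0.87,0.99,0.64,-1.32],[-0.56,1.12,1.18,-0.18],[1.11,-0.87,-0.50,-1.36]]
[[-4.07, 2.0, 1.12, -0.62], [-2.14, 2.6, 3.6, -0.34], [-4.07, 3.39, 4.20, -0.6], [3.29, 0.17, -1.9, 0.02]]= a@[[-1.48, -1.70, -1.01, 0.14], [-0.88, 0.17, 2.59, 0.16], [-3.58, 1.57, 0.43, -0.56], [-1.75, -2.20, -1.24, 0.20]]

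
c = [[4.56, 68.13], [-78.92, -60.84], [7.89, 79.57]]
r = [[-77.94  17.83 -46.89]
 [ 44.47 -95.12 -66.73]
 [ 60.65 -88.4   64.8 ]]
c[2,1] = 79.57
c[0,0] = 4.56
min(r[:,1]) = -95.12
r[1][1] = -95.12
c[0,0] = 4.56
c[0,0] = 4.56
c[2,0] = 7.89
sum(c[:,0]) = -66.47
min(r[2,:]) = -88.4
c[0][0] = 4.56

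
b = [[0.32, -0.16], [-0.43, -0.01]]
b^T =[[0.32, -0.43], [-0.16, -0.01]]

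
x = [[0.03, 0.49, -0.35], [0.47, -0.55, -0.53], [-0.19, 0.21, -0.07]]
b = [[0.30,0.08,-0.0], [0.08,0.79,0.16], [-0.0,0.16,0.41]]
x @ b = [[0.05, 0.33, -0.07], [0.1, -0.48, -0.31], [-0.04, 0.14, 0.0]]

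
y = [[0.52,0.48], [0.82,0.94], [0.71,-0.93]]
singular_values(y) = [1.47, 1.12]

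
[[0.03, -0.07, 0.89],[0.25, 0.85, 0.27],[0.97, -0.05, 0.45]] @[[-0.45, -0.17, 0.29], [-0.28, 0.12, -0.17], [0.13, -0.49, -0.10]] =[[0.12, -0.45, -0.07], [-0.32, -0.07, -0.10], [-0.36, -0.39, 0.24]]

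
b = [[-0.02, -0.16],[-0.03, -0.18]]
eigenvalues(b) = [0.01, -0.21]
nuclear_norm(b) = 0.25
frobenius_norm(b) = 0.24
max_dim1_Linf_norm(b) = 0.18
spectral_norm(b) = 0.24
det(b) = -0.00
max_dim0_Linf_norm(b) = 0.18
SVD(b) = [[-0.66,-0.75], [-0.75,0.66]] @ diag([0.24346602790250785, 0.0049288190649765746]) @ [[0.15, 0.99], [-0.99, 0.15]]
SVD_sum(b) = [[-0.02, -0.16], [-0.03, -0.18]] + [[0.0,  -0.00], [-0.00,  0.00]]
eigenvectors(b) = [[0.99,0.65], [-0.16,0.76]]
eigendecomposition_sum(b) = [[0.01, -0.0],[-0.00, 0.0]] + [[-0.03, -0.16], [-0.03, -0.18]]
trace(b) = -0.20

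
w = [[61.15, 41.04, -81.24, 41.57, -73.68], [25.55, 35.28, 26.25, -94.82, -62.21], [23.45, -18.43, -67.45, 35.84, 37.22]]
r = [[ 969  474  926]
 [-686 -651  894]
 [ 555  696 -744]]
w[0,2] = -81.24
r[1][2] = 894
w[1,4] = -62.21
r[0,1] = 474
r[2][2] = -744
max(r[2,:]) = 696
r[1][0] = -686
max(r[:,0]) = 969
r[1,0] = -686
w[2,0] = 23.45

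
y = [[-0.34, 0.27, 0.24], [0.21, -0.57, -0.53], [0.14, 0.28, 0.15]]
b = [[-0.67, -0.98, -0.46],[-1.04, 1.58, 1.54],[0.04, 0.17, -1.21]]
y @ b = [[-0.04, 0.80, 0.28],  [0.43, -1.2, -0.33],  [-0.38, 0.33, 0.19]]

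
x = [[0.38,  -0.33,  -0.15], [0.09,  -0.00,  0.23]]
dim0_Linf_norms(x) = [0.38, 0.33, 0.23]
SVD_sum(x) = [[0.38, -0.33, -0.15],[-0.0, 0.00, 0.0]] + [[0.00,-0.0,0.00], [0.09,-0.0,0.23]]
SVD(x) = [[-1.00, 0.00], [0.00, 1.00]] @ diag([0.5251670391347842, 0.2469809324753713]) @ [[-0.72, 0.63, 0.29],[0.37, -0.00, 0.93]]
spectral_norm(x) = 0.53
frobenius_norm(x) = 0.58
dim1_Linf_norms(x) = [0.38, 0.23]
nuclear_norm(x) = 0.77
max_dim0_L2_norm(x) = 0.39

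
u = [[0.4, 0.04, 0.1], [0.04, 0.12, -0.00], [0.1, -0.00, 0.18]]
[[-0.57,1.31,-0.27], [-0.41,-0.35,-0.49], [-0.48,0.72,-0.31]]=u @ [[-0.49, 3.11, 0.19],[-3.25, -3.96, -4.17],[-2.41, 2.28, -1.82]]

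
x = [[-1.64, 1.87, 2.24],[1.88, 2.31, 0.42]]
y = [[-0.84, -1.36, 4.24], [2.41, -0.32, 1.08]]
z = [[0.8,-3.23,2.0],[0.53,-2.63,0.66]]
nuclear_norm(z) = 5.39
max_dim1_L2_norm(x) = 3.35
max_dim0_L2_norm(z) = 4.17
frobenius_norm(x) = 4.50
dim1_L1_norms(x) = [5.75, 4.61]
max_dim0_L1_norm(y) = 5.32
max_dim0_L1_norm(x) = 4.18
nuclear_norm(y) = 7.14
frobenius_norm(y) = 5.25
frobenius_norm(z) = 4.77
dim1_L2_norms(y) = [4.53, 2.66]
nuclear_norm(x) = 6.32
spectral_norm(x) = 3.54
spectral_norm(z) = 4.72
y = x + z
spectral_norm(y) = 4.60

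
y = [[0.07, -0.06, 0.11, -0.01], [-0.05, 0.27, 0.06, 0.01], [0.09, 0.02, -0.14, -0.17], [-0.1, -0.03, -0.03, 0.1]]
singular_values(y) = [0.29, 0.26, 0.17, 0.0]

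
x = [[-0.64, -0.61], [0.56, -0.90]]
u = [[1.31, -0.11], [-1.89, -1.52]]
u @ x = [[-0.9, -0.7], [0.36, 2.52]]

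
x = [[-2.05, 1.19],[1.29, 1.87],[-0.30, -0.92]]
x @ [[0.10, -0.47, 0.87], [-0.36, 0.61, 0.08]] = [[-0.63, 1.69, -1.69],[-0.54, 0.53, 1.27],[0.3, -0.42, -0.33]]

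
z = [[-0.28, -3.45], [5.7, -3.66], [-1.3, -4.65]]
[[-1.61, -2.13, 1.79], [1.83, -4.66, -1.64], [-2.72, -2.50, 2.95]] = z @ [[0.59,-0.4,-0.59], [0.42,0.65,-0.47]]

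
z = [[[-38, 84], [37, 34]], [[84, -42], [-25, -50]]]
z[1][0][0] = 84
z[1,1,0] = -25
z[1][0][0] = 84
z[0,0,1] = 84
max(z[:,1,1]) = 34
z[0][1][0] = 37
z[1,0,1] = -42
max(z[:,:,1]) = 84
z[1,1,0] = -25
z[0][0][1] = 84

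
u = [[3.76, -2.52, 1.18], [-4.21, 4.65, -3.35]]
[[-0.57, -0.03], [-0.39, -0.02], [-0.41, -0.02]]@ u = [[-2.02, 1.30, -0.57], [-1.38, 0.89, -0.39], [-1.46, 0.94, -0.42]]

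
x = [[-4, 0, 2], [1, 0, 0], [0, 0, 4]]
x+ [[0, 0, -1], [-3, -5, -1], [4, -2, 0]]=[[-4, 0, 1], [-2, -5, -1], [4, -2, 4]]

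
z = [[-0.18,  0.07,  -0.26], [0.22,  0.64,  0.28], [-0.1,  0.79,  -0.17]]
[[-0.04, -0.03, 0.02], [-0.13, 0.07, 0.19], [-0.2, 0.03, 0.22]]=z @[[0.03, 0.26, -0.12], [-0.24, 0.05, 0.29], [0.05, -0.07, 0.10]]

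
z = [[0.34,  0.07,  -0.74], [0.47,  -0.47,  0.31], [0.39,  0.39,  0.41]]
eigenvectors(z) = [[(0.73+0j), (0.73-0j), (0.25+0j)], [0.15-0.28j, (0.15+0.28j), -0.94+0.00j], [-0.12-0.60j, -0.12+0.60j, (0.25+0j)]]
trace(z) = 0.28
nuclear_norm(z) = 2.21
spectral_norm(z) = 0.91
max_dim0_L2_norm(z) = 0.9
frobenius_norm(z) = 1.30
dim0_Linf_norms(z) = [0.47, 0.47, 0.74]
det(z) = -0.38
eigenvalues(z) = [(0.48+0.58j), (0.48-0.58j), (-0.68+0j)]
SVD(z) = [[0.74, 0.63, 0.24],  [-0.47, 0.74, -0.47],  [-0.47, 0.24, 0.85]] @ diag([0.908307440782814, 0.701480683678379, 0.6010012008679264]) @ [[-0.17, 0.10, -0.98],[0.93, -0.30, -0.19],[0.32, 0.95, 0.04]]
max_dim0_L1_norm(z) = 1.46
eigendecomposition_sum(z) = [[0.19+0.30j, -0.04+0.14j, (-0.33+0.22j)], [0.16-0.01j, (0.05+0.04j), (0.02+0.18j)], [0.22-0.21j, 0.12+0.01j, 0.24+0.24j]] + [[0.19-0.30j, (-0.04-0.14j), -0.33-0.22j], [(0.16+0.01j), (0.05-0.04j), (0.02-0.18j)], [0.22+0.21j, (0.12-0.01j), 0.24-0.24j]] + [[-0.04-0.00j, 0.15+0.00j, -0.07+0.00j],[(0.16+0j), -0.56-0.00j, (0.27-0j)],[(-0.04-0j), (0.15+0j), (-0.07+0j)]]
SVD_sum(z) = [[-0.12, 0.07, -0.66], [0.07, -0.04, 0.42], [0.07, -0.04, 0.42]] + [[0.41, -0.13, -0.08], [0.49, -0.16, -0.10], [0.15, -0.05, -0.03]] + [[0.05, 0.14, 0.01], [-0.09, -0.27, -0.01], [0.16, 0.48, 0.02]]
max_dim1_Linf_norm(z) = 0.74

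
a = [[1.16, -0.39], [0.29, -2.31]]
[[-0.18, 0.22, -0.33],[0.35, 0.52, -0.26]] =a @ [[-0.22, 0.12, -0.26], [-0.18, -0.21, 0.08]]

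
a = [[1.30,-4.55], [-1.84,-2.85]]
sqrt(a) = [[1.32+0.43j, -1.07+1.33j],[-0.43+0.54j, 0.35+1.65j]]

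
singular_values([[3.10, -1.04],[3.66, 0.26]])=[4.82, 0.96]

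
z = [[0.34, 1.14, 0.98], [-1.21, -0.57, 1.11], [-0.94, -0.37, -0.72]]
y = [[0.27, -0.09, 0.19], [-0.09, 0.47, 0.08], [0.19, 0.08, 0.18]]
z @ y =[[0.18, 0.58, 0.33], [-0.06, -0.07, -0.08], [-0.36, -0.15, -0.34]]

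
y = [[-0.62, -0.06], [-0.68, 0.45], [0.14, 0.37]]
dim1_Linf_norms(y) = [0.62, 0.68, 0.37]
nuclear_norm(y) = 1.49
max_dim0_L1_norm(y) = 1.44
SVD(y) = [[-0.58, 0.52],[-0.82, -0.37],[0.01, -0.77]] @ diag([0.9719385486072403, 0.5145244967261045]) @ [[0.94, -0.34],  [-0.34, -0.94]]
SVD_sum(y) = [[-0.53, 0.19], [-0.75, 0.27], [0.01, -0.00]] + [[-0.09, -0.25], [0.07, 0.18], [0.13, 0.37]]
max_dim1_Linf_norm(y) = 0.68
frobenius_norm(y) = 1.10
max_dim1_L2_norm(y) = 0.82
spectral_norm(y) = 0.97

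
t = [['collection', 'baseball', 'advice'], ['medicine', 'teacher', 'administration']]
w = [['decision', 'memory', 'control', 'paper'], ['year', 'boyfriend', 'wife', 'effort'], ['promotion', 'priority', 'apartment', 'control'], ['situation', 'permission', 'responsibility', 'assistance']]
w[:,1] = ['memory', 'boyfriend', 'priority', 'permission']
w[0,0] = 'decision'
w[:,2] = ['control', 'wife', 'apartment', 'responsibility']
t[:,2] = ['advice', 'administration']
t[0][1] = 'baseball'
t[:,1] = ['baseball', 'teacher']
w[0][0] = 'decision'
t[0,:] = ['collection', 'baseball', 'advice']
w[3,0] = 'situation'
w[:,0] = ['decision', 'year', 'promotion', 'situation']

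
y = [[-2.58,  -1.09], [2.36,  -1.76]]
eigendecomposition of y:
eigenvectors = [[(0.14-0.54j), 0.14+0.54j], [(-0.83+0j), -0.83-0.00j]]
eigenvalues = [(-2.17+1.55j), (-2.17-1.55j)]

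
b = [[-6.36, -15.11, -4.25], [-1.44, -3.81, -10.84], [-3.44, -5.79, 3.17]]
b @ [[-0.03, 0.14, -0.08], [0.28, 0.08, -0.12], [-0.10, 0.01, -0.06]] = [[-3.62,-2.14,2.58], [0.06,-0.61,1.22], [-1.84,-0.91,0.78]]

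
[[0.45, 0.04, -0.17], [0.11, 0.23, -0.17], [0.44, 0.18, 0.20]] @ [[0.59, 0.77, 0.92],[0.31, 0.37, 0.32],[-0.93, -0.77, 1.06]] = [[0.44,  0.49,  0.25],[0.29,  0.3,  -0.01],[0.13,  0.25,  0.67]]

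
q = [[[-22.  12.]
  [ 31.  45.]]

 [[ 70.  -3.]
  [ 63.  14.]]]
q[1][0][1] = -3.0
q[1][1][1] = 14.0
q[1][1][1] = 14.0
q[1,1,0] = 63.0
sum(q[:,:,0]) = 142.0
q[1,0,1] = -3.0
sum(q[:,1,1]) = 59.0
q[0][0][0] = -22.0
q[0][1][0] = 31.0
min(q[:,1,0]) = 31.0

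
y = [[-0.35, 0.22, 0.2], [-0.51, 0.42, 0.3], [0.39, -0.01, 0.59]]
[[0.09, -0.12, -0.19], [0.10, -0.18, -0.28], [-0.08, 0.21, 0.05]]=y@[[-0.37, 0.37, 0.44], [-0.28, -0.05, 0.01], [0.11, 0.11, -0.20]]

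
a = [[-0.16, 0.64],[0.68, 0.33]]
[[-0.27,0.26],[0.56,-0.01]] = a @ [[0.92, -0.19], [-0.19, 0.36]]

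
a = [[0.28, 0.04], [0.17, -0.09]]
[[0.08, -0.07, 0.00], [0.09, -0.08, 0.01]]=a @ [[0.34, -0.30, 0.02], [-0.36, 0.32, -0.02]]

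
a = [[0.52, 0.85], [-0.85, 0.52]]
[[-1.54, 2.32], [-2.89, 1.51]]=a@ [[1.67, -0.08], [-2.83, 2.78]]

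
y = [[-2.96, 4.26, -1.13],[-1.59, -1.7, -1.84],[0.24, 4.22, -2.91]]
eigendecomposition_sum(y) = [[(-1.31+0j), (0.55-0j), (1.22-0j)],[(0.19-0j), (-0.08+0j), (-0.17+0j)],[1.22-0.00j, -0.51+0.00j, -1.13+0.00j]] + [[-0.82+0.76j, 1.86+1.83j, -1.17+0.54j],[-0.89-0.39j, -0.81+2.11j, -0.83-0.74j],[-0.49+0.99j, 2.36+1.03j, -0.89+0.91j]] + [[(-0.82-0.76j), 1.86-1.83j, -1.17-0.54j], [-0.89+0.39j, -0.81-2.11j, -0.83+0.74j], [-0.49-0.99j, (2.36-1.03j), -0.89-0.91j]]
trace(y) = -7.57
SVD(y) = [[-0.72, -0.33, -0.61], [0.05, -0.90, 0.43], [-0.69, 0.28, 0.66]] @ diag([6.922695575799551, 3.0544848320080056, 2.463799581101983]) @ [[0.27,-0.88,0.4],[0.81,0.43,0.39],[0.52,-0.21,-0.83]]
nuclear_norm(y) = 12.44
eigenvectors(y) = [[-0.73+0.00j, -0.61+0.00j, -0.61-0.00j], [(0.1+0j), -0.21-0.48j, -0.21+0.48j], [0.68+0.00j, (-0.56+0.22j), -0.56-0.22j]]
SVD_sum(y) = [[-1.36, 4.38, -1.98], [0.09, -0.29, 0.13], [-1.31, 4.20, -1.89]] + [[-0.82, -0.44, -0.40], [-2.23, -1.18, -1.08], [0.7, 0.37, 0.34]] + [[-0.77, 0.32, 1.24], [0.55, -0.23, -0.89], [0.85, -0.35, -1.36]]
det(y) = -52.10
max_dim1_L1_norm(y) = 8.35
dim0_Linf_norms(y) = [2.96, 4.26, 2.91]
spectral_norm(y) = 6.92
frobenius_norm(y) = 7.96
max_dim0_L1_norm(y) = 10.18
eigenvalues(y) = [(-2.52+0j), (-2.53+3.78j), (-2.53-3.78j)]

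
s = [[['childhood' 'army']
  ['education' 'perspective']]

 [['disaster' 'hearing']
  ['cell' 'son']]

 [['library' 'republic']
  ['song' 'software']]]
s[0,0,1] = 'army'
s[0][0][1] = 'army'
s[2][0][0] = 'library'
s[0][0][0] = 'childhood'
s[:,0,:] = [['childhood', 'army'], ['disaster', 'hearing'], ['library', 'republic']]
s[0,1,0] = 'education'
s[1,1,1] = 'son'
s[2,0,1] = 'republic'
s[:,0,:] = [['childhood', 'army'], ['disaster', 'hearing'], ['library', 'republic']]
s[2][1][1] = 'software'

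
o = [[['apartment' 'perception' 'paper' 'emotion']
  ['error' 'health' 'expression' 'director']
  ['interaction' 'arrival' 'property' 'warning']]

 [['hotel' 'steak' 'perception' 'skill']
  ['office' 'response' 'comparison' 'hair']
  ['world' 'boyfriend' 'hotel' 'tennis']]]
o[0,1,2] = 'expression'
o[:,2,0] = ['interaction', 'world']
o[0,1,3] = 'director'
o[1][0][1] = 'steak'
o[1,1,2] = 'comparison'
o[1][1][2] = 'comparison'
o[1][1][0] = 'office'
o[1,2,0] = 'world'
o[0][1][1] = 'health'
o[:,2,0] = ['interaction', 'world']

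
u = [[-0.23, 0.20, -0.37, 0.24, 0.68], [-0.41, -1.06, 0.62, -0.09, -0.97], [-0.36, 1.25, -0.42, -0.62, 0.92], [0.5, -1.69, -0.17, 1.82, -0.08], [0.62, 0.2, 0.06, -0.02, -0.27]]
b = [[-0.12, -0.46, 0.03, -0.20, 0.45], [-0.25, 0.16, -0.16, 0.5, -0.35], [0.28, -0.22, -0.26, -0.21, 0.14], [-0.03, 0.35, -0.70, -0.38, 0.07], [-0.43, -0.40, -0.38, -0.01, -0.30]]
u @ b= [[-0.43, 0.03, -0.37, 0.13, -0.41], [0.91, 0.24, 0.43, -0.53, 0.56], [-0.76, -0.13, -0.02, 1.01, -0.98], [0.29, 0.21, -0.91, -1.60, 0.94], [0.01, -0.17, 0.09, -0.03, 0.3]]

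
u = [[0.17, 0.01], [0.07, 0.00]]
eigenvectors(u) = [[0.93,  -0.06], [0.37,  1.00]]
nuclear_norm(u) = 0.19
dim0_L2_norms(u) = [0.18, 0.01]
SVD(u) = [[-0.93, -0.38], [-0.38, 0.93]] @ diag([0.18408025302687944, 0.003802689253679947]) @ [[-1.0, -0.05],[0.05, -1.0]]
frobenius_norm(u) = 0.18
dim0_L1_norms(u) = [0.24, 0.01]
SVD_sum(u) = [[0.17,0.01], [0.07,0.0]] + [[-0.00, 0.00],[0.0, -0.00]]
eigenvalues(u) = [0.17, -0.0]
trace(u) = 0.17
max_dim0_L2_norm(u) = 0.18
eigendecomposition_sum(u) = [[0.17, 0.01], [0.07, 0.00]] + [[-0.00, 0.0], [0.0, -0.00]]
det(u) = -0.00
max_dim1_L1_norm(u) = 0.18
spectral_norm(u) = 0.18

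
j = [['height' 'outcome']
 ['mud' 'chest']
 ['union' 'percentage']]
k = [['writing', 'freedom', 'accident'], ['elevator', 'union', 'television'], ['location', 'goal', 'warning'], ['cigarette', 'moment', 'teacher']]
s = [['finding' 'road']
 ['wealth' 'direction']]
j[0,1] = 'outcome'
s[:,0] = ['finding', 'wealth']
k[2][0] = 'location'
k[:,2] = ['accident', 'television', 'warning', 'teacher']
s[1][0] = 'wealth'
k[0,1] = 'freedom'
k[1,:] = ['elevator', 'union', 'television']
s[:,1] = ['road', 'direction']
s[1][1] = 'direction'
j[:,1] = ['outcome', 'chest', 'percentage']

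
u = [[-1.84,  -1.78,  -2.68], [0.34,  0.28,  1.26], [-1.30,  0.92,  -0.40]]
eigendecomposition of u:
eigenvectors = [[0.80,-0.36,-0.68], [-0.29,-0.69,0.40], [0.52,0.62,0.61]]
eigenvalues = [-2.93, -0.67, 1.64]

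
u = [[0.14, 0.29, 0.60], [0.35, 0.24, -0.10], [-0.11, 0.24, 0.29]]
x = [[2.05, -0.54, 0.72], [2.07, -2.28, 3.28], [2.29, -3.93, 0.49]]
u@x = [[2.26, -3.09, 1.35], [0.99, -0.34, 0.99], [0.94, -1.63, 0.85]]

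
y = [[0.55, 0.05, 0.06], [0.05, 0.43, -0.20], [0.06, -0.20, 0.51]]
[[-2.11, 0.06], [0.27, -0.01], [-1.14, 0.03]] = y@[[-3.68, 0.1], [0.25, -0.01], [-1.71, 0.05]]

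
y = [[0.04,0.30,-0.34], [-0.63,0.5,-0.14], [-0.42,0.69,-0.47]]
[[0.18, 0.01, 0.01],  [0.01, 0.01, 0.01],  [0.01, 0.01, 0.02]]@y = [[-0.00, 0.07, -0.07], [-0.01, 0.01, -0.01], [-0.01, 0.02, -0.01]]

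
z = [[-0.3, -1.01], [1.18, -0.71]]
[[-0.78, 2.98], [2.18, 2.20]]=z@[[1.96, 0.08], [0.19, -2.97]]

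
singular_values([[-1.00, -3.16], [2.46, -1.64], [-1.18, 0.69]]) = [3.7, 2.81]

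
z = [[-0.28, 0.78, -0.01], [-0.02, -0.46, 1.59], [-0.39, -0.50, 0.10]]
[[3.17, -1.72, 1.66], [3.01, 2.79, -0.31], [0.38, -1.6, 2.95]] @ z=[[-1.5, 2.43, -2.6], [-0.78, 1.22, 4.38], [-1.22, -0.44, -2.25]]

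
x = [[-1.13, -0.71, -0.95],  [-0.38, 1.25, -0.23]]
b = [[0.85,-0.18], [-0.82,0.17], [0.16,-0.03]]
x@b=[[-0.53, 0.11], [-1.38, 0.29]]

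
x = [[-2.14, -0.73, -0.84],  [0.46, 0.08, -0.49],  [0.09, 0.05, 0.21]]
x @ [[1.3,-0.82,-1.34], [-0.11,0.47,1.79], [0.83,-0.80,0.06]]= [[-3.40, 2.08, 1.51], [0.18, 0.05, -0.5], [0.29, -0.22, -0.02]]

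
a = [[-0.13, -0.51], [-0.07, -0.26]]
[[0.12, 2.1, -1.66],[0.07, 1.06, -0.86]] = a@ [[-0.53, 1.6, 4.18],[-0.11, -4.52, 2.18]]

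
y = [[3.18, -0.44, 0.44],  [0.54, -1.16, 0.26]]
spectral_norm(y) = 3.33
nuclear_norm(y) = 4.39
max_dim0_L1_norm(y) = 3.72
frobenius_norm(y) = 3.49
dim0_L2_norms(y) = [3.23, 1.24, 0.51]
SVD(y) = [[-0.97, -0.24],[-0.24, 0.97]] @ diag([3.329320848337737, 1.0583112438331603]) @ [[-0.97, 0.21, -0.15],[-0.23, -0.96, 0.14]]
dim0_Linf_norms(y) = [3.18, 1.16, 0.44]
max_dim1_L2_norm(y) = 3.24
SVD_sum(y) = [[3.12, -0.69, 0.48], [0.78, -0.17, 0.12]] + [[0.06,0.25,-0.04], [-0.24,-0.99,0.14]]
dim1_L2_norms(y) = [3.24, 1.31]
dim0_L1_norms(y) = [3.72, 1.6, 0.7]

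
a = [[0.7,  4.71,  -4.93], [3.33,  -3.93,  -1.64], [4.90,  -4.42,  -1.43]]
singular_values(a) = [8.92, 6.46, 0.68]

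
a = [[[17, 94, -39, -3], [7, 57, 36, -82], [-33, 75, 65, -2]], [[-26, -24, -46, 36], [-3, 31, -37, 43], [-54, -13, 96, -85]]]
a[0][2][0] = -33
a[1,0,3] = 36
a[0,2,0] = -33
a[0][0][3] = -3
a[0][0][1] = 94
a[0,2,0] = -33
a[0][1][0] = 7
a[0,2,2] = 65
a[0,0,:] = [17, 94, -39, -3]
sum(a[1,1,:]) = 34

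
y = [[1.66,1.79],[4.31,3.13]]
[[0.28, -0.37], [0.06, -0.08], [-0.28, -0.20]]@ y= [[-1.13, -0.66], [-0.25, -0.14], [-1.33, -1.13]]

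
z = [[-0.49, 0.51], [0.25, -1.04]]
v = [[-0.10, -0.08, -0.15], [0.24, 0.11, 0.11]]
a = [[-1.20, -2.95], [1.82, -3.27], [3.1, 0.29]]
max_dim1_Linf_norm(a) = 3.27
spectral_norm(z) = 1.25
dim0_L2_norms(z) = [0.55, 1.16]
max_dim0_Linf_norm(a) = 3.27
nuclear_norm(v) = 0.42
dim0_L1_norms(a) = [6.12, 6.51]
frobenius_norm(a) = 5.82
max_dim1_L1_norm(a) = 5.09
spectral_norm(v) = 0.34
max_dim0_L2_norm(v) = 0.26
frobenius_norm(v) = 0.35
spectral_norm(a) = 4.46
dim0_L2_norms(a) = [3.79, 4.41]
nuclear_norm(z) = 1.55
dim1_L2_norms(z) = [0.71, 1.07]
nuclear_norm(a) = 8.19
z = v @ a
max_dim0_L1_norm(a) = 6.51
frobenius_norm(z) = 1.28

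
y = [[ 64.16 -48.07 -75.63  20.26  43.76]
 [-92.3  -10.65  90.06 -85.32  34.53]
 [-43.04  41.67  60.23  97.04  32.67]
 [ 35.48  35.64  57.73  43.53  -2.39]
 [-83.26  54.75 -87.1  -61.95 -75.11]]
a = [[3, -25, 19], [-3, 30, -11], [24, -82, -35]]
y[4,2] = -87.1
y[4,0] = -83.26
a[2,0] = 24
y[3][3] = 43.53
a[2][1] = -82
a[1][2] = -11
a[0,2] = 19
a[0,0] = 3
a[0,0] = 3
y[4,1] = 54.75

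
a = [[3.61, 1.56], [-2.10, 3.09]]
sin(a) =[[-1.05, -2.48],[3.34, -0.22]]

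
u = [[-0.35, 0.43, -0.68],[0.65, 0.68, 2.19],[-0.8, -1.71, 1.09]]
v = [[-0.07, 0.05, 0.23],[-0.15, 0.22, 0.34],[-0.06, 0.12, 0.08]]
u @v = [[0.0,-0.00,0.01],  [-0.28,0.44,0.56],  [0.25,-0.29,-0.68]]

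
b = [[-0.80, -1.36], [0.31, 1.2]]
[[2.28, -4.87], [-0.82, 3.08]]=b@[[-3.0, 3.08], [0.09, 1.77]]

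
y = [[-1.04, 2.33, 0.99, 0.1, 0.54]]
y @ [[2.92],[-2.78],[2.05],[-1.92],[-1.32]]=[[-8.39]]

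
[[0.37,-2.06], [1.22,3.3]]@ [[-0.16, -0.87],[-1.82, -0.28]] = [[3.69, 0.25],  [-6.20, -1.99]]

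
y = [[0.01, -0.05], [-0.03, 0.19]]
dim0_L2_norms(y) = [0.03, 0.2]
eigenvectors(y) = [[-0.99, 0.26], [-0.16, -0.97]]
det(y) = 0.00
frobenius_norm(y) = 0.20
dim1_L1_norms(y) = [0.06, 0.22]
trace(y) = 0.20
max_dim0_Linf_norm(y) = 0.19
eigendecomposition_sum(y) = [[0.0, 0.00], [0.00, 0.0]] + [[0.01, -0.05], [-0.03, 0.19]]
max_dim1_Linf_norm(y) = 0.19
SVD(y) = [[-0.26,0.97], [0.97,0.26]] @ diag([0.19898733422916992, 0.0020101781932478644]) @ [[-0.16, 0.99],[0.99, 0.16]]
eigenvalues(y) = [0.0, 0.2]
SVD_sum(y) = [[0.01, -0.05], [-0.03, 0.19]] + [[0.0, 0.00], [0.00, 0.00]]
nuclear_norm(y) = 0.20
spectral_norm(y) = 0.20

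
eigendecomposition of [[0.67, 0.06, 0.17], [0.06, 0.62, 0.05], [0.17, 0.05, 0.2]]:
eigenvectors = [[0.30, -0.84, 0.45], [0.06, -0.46, -0.89], [-0.95, -0.29, 0.09]]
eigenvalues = [0.14, 0.76, 0.58]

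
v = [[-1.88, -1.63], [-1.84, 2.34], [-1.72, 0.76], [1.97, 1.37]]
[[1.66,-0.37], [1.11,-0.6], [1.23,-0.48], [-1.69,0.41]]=v @[[-0.77, 0.25], [-0.13, -0.06]]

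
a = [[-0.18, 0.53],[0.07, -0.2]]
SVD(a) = [[-0.94, 0.35], [0.35, 0.94]] @ diag([0.5984952981995986, 0.001837942592546737]) @ [[0.32, -0.95], [0.95, 0.32]]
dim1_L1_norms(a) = [0.71, 0.27]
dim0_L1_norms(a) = [0.25, 0.73]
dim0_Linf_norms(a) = [0.18, 0.53]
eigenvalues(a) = [0.0, -0.38]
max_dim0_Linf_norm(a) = 0.53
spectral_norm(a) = 0.60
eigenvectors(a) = [[0.95, -0.93], [0.33, 0.36]]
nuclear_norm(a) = 0.60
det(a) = -0.00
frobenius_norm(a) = 0.60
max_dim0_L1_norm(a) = 0.73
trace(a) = -0.38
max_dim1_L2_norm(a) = 0.56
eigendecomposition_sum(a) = [[0.0, 0.0], [0.0, 0.0]] + [[-0.18,0.53],  [0.07,-0.2]]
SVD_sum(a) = [[-0.18, 0.53], [0.07, -0.2]] + [[0.00, 0.00], [0.00, 0.0]]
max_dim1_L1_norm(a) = 0.71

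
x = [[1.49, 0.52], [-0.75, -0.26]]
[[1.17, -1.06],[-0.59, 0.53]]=x@[[0.92, -0.39], [-0.39, -0.92]]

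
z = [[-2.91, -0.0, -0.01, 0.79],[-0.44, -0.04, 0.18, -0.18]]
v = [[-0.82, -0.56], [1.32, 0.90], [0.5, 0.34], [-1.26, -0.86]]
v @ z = [[2.63, 0.02, -0.09, -0.55], [-4.24, -0.04, 0.15, 0.88], [-1.60, -0.01, 0.06, 0.33], [4.04, 0.03, -0.14, -0.84]]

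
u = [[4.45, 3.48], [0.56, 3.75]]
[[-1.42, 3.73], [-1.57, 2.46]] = u @ [[0.01, 0.37], [-0.42, 0.6]]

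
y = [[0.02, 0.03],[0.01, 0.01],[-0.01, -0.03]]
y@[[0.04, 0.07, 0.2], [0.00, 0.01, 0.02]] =[[0.0, 0.0, 0.0], [0.00, 0.0, 0.0], [-0.00, -0.00, -0.0]]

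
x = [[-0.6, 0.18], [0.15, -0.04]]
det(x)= -0.003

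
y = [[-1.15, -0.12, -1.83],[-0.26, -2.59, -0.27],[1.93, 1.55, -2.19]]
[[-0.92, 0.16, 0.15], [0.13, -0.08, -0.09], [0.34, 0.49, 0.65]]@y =[[1.31, -0.07, 1.31],[-0.30, 0.05, -0.02],[0.74, -0.3, -2.18]]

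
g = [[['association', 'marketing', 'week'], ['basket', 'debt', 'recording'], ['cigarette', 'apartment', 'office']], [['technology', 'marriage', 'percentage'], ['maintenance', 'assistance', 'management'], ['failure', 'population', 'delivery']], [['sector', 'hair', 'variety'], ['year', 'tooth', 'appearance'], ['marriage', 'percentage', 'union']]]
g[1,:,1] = ['marriage', 'assistance', 'population']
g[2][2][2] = 'union'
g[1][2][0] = 'failure'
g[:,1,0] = ['basket', 'maintenance', 'year']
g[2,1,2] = 'appearance'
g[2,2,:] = ['marriage', 'percentage', 'union']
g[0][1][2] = 'recording'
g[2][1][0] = 'year'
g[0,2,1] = 'apartment'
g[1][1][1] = 'assistance'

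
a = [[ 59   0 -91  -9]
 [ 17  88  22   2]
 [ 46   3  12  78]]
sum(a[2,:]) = 139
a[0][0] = 59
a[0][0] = 59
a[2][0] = 46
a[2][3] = 78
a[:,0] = [59, 17, 46]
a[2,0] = 46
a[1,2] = 22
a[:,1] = [0, 88, 3]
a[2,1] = 3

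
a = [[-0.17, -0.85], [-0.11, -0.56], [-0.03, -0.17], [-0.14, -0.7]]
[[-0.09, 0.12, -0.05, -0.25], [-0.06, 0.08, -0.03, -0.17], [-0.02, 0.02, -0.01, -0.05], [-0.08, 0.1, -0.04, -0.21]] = a @ [[-0.1, 0.07, -0.07, -0.12], [0.13, -0.15, 0.07, 0.32]]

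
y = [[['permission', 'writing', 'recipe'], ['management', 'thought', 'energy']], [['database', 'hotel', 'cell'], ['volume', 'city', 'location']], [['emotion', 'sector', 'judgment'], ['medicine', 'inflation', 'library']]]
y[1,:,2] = ['cell', 'location']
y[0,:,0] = ['permission', 'management']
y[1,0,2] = 'cell'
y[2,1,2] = 'library'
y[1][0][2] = 'cell'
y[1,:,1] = ['hotel', 'city']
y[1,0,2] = 'cell'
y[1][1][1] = 'city'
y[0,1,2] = 'energy'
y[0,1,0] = 'management'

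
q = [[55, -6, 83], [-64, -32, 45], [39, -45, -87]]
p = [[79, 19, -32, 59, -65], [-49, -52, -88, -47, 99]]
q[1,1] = -32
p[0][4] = -65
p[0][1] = 19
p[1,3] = -47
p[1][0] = -49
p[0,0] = 79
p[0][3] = 59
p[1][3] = -47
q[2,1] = -45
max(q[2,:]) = 39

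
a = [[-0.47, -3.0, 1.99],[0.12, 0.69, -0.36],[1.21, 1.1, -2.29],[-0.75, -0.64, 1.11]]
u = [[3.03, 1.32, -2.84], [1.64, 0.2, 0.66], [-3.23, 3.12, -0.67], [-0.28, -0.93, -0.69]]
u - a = [[3.50, 4.32, -4.83],  [1.52, -0.49, 1.02],  [-4.44, 2.02, 1.62],  [0.47, -0.29, -1.80]]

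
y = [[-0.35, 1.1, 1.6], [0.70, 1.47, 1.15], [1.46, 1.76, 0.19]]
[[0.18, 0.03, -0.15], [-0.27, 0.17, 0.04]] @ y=[[-0.26, -0.02, 0.29], [0.27, 0.02, -0.23]]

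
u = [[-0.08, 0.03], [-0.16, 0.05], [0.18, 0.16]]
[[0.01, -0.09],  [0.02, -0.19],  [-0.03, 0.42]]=u@[[-0.12, 1.5], [-0.08, 0.94]]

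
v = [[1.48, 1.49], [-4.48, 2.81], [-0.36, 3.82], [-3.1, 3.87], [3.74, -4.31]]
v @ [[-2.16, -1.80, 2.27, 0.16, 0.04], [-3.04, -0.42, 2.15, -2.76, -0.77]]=[[-7.73, -3.29, 6.56, -3.88, -1.09], [1.13, 6.88, -4.13, -8.47, -2.34], [-10.84, -0.96, 7.4, -10.6, -2.96], [-5.07, 3.95, 1.28, -11.18, -3.1], [5.02, -4.92, -0.78, 12.49, 3.47]]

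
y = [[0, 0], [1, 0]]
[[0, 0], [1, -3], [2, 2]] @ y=[[0, 0], [-3, 0], [2, 0]]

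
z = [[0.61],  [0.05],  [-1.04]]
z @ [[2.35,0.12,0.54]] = [[1.43, 0.07, 0.33], [0.12, 0.01, 0.03], [-2.44, -0.12, -0.56]]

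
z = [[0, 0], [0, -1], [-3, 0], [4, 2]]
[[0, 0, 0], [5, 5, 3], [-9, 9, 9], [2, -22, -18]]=z@[[3, -3, -3], [-5, -5, -3]]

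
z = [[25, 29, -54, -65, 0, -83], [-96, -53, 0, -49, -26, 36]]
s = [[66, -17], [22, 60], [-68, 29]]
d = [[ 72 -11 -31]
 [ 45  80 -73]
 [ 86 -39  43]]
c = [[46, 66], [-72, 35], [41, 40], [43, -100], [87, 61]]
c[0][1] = 66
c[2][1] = 40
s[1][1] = 60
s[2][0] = -68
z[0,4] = 0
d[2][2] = 43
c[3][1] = -100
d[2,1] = -39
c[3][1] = -100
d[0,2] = -31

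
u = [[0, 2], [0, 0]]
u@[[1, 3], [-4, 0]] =[[-8, 0], [0, 0]]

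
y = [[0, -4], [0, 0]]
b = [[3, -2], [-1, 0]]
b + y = [[3, -6], [-1, 0]]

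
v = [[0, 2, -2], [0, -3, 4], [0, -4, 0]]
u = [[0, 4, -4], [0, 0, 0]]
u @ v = [[0, 4, 16], [0, 0, 0]]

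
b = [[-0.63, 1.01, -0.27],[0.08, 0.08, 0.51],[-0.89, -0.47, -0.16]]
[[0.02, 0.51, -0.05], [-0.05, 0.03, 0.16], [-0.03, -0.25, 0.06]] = b@[[0.04, 0.02, -0.11], [0.02, 0.51, -0.03], [-0.11, -0.03, 0.33]]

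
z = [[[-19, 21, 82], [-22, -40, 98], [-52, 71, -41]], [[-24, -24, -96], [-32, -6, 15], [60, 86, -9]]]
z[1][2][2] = -9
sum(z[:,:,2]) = 49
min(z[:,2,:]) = -52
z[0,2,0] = -52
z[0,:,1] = [21, -40, 71]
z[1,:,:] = [[-24, -24, -96], [-32, -6, 15], [60, 86, -9]]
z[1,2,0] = 60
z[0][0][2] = 82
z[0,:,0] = [-19, -22, -52]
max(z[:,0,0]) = -19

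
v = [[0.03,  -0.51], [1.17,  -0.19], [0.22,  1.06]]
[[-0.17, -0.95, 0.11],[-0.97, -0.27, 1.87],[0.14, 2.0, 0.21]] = v @ [[-0.78, 0.07, 1.58], [0.29, 1.87, -0.13]]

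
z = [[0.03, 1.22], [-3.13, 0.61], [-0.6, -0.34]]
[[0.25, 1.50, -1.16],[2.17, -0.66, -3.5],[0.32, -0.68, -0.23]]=z @ [[-0.65, 0.45, 0.93], [0.22, 1.22, -0.97]]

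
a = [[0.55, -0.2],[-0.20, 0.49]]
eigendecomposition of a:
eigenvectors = [[0.76, 0.65], [-0.65, 0.76]]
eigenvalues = [0.72, 0.32]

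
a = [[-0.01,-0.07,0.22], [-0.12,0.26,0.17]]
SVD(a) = [[0.30, 0.95], [0.95, -0.3]] @ diag([0.34264014567836626, 0.21655883858551697]) @ [[-0.34,0.66,0.67],[0.12,-0.67,0.73]]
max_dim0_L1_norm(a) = 0.39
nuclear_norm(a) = 0.56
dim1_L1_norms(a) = [0.3, 0.55]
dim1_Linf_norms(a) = [0.22, 0.26]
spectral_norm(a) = 0.34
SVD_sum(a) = [[-0.04, 0.07, 0.07], [-0.11, 0.22, 0.22]] + [[0.03, -0.14, 0.15], [-0.01, 0.04, -0.05]]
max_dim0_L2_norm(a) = 0.28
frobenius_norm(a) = 0.41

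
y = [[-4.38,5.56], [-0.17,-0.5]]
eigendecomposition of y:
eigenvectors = [[-1.00, -0.84],[-0.05, -0.55]]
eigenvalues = [-4.12, -0.76]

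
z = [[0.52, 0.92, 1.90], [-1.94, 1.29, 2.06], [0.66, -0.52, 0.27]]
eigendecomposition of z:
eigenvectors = [[(-0.24+0.36j), (-0.24-0.36j), (-0.65+0j)], [(-0.85+0j), (-0.85-0j), 0.50+0.00j], [(0.19-0.21j), (0.19+0.21j), -0.57+0.00j]]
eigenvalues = [(0.3+1.34j), (0.3-1.34j), (1.48+0j)]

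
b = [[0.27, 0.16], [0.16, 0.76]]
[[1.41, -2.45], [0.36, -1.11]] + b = [[1.68,-2.29],[0.52,-0.35]]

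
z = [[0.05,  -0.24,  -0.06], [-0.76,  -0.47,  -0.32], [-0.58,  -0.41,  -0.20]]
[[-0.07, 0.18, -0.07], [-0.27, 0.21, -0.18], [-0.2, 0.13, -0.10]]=z @[[0.05, 0.43, -0.16],[0.22, -0.38, 0.07],[0.39, -1.13, 0.83]]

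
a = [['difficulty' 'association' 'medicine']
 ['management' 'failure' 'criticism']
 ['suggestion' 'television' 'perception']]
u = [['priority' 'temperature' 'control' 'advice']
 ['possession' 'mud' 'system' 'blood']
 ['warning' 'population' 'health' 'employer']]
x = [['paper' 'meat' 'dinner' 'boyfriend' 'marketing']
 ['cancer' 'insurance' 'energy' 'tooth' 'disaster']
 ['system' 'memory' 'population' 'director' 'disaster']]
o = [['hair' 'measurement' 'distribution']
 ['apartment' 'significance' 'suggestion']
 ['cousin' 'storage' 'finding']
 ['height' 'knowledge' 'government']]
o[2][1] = 'storage'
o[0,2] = 'distribution'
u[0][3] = 'advice'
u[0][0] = 'priority'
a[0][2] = 'medicine'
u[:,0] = ['priority', 'possession', 'warning']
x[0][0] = 'paper'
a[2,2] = 'perception'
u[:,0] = ['priority', 'possession', 'warning']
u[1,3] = 'blood'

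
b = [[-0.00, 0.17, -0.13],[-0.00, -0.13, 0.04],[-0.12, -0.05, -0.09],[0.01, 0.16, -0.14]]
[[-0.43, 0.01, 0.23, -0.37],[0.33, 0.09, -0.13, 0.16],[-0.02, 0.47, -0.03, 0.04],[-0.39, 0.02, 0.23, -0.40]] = b @ [[1.27,-2.13,0.39,-1.76], [-2.55,-1.22,0.82,-0.54], [-0.04,-1.69,-0.67,2.15]]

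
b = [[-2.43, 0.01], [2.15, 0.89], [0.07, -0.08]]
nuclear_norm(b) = 3.97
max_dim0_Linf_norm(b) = 2.43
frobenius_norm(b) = 3.37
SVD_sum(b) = [[-2.35, -0.44], [2.24, 0.42], [0.05, 0.01]] + [[-0.08, 0.45], [-0.09, 0.47], [0.02, -0.09]]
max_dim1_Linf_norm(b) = 2.43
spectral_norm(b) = 3.30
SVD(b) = [[-0.72,  -0.68], [0.69,  -0.72], [0.02,  0.14]] @ diag([3.2991040526793447, 0.6684403111682614]) @ [[0.98, 0.18], [0.18, -0.98]]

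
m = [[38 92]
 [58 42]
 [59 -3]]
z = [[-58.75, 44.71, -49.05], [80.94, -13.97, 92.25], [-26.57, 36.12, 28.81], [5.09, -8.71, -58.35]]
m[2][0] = 59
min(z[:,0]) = -58.75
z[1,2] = 92.25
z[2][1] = 36.12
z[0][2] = -49.05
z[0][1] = 44.71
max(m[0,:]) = 92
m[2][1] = -3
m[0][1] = 92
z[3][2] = -58.35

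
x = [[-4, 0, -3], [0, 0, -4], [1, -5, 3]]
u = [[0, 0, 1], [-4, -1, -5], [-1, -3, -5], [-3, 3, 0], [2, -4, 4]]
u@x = [[1, -5, 3], [11, 25, 1], [-1, 25, 0], [12, 0, -3], [-4, -20, 22]]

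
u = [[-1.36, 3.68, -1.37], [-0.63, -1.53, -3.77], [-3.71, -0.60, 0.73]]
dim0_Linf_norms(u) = [3.71, 3.68, 3.77]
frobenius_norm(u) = 6.99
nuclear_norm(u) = 12.09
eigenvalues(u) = [(3.77+0j), (-2.96+2.91j), (-2.96-2.91j)]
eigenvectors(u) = [[(-0.52+0j), 0.14+0.60j, (0.14-0.6j)], [-0.45+0.00j, -0.63+0.00j, -0.63-0.00j], [(0.72+0j), (-0.27+0.39j), -0.27-0.39j]]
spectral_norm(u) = 4.29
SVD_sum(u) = [[-2.45, 1.79, -1.77], [-1.09, 0.80, -0.79], [-1.33, 0.97, -0.97]] + [[-0.09, 0.97, 1.11], [0.24, -2.5, -2.85], [-0.02, 0.26, 0.29]] + [[1.18, 0.92, -0.71], [0.22, 0.17, -0.13], [-2.35, -1.83, 1.41]]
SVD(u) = [[-0.82,-0.36,0.45], [-0.36,0.93,0.08], [-0.45,-0.09,-0.89]] @ diag([4.294614088621073, 4.092274270238409, 3.6994839000814848]) @ [[0.70,  -0.51,  0.51], [0.06,  -0.66,  -0.75], [0.71,  0.55,  -0.43]]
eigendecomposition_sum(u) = [[0.97+0.00j, 0.84+0.00j, -1.48+0.00j],[0.85+0.00j, (0.73+0j), (-1.29+0j)],[-1.35+0.00j, (-1.17+0j), 2.06+0.00j]] + [[-1.16+1.02j, 1.42+0.78j, (0.06+1.22j)], [-0.74-1.42j, (-1.13+1.23j), -1.24-0.24j], [(-1.18-0.14j), (0.29+1.21j), -0.67+0.66j]] + [[(-1.16-1.02j), 1.42-0.78j, (0.06-1.22j)], [(-0.74+1.42j), (-1.13-1.23j), (-1.24+0.24j)], [(-1.18+0.14j), (0.29-1.21j), (-0.67-0.66j)]]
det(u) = 65.02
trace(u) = -2.16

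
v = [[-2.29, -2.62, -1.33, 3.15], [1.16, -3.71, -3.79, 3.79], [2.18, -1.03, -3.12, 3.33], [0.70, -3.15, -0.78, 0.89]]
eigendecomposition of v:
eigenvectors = [[(-0.36-0.23j), (-0.36+0.23j), (-0.62+0j), (0.34+0j)], [(-0.66+0j), -0.66-0.00j, (0.46+0j), -0.05+0.00j], [(-0.34+0.34j), (-0.34-0.34j), (0.27+0j), (0.74+0j)], [(-0.34-0.2j), (-0.34+0.2j), (0.58+0j), 0.58+0.00j]]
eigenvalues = [(-3.04+3.56j), (-3.04-3.56j), (-2.72+0j), (0.57+0j)]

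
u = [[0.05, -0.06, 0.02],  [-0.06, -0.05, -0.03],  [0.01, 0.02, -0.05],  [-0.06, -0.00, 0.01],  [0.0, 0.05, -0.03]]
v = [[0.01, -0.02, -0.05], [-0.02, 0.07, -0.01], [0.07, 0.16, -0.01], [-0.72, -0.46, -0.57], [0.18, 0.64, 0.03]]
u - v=[[0.04, -0.04, 0.07], [-0.04, -0.12, -0.02], [-0.06, -0.14, -0.04], [0.66, 0.46, 0.58], [-0.18, -0.59, -0.06]]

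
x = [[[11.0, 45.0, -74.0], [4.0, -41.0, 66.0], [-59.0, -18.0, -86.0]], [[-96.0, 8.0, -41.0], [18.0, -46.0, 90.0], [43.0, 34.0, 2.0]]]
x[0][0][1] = 45.0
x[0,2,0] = -59.0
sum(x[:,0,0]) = -85.0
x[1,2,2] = 2.0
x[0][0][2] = -74.0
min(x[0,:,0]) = -59.0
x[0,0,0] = 11.0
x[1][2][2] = 2.0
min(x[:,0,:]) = -96.0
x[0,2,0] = -59.0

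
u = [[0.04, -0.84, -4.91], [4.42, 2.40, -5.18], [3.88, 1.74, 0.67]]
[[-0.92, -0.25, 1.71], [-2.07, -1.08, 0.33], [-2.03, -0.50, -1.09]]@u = [[5.49, 3.15, 6.96],[-3.58, -0.28, 15.98],[-6.52, -1.39, 11.83]]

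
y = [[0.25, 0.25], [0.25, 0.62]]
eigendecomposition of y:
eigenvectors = [[-0.89,-0.45],[0.45,-0.89]]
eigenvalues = [0.12, 0.75]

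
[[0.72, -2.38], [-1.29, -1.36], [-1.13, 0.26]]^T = [[0.72, -1.29, -1.13],[-2.38, -1.36, 0.26]]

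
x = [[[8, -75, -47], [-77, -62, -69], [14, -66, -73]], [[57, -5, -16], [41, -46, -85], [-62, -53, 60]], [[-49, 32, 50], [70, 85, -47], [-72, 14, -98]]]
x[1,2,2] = 60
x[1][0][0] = 57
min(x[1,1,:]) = -85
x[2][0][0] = -49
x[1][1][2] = -85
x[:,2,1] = [-66, -53, 14]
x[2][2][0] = -72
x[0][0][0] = 8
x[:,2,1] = [-66, -53, 14]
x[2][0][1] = 32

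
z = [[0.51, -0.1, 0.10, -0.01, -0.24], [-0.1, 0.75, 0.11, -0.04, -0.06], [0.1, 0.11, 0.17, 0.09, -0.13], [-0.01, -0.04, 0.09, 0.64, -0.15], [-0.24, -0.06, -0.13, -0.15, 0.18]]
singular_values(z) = [0.8, 0.76, 0.59, 0.1, 0.0]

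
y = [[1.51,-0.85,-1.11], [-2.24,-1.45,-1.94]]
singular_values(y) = [3.3, 2.06]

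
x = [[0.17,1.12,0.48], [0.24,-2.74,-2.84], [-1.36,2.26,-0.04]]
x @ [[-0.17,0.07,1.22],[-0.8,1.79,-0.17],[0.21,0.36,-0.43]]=[[-0.82, 2.19, -0.19], [1.55, -5.91, 1.98], [-1.59, 3.94, -2.03]]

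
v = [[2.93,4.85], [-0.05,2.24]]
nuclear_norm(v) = 7.12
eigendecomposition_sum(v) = [[1.46-1.09j, 2.42-17.84j],[-0.03+0.18j, (1.12+1.44j)]] + [[1.46+1.09j,  2.43+17.84j], [(-0.03-0.18j),  (1.12-1.44j)]]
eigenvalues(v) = [(2.58+0.35j), (2.58-0.35j)]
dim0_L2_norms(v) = [2.93, 5.34]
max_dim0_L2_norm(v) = 5.34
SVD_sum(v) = [[2.6,5.02], [0.90,1.75]] + [[0.33, -0.17], [-0.95, 0.49]]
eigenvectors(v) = [[0.99+0.00j,(0.99-0j)], [-0.07+0.07j,-0.07-0.07j]]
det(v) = 6.81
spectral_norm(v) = 5.99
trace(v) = 5.17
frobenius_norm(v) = 6.09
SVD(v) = [[-0.94, -0.33], [-0.33, 0.94]] @ diag([5.986232237906428, 1.1368920766061303]) @ [[-0.46, -0.89], [-0.89, 0.46]]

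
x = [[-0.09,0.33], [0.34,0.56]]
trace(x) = 0.47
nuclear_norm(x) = 0.93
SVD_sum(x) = [[0.11,0.24], [0.26,0.6]] + [[-0.20, 0.09], [0.08, -0.04]]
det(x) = -0.16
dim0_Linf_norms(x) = [0.34, 0.56]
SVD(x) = [[0.38,0.93], [0.93,-0.38]] @ diag([0.7017972266754617, 0.23169085573373543]) @ [[0.40,0.92], [-0.92,0.40]]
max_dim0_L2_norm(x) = 0.65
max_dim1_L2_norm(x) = 0.66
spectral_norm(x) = 0.70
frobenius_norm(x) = 0.74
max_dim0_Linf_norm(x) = 0.56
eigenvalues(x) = [-0.23, 0.7]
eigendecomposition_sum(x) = [[-0.20, 0.08], [0.08, -0.04]] + [[0.11, 0.25],[0.26, 0.6]]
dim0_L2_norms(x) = [0.35, 0.65]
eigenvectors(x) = [[-0.92, -0.38], [0.39, -0.92]]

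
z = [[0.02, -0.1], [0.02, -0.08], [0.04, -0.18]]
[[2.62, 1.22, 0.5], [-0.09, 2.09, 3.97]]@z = [[0.10, -0.45], [0.2, -0.87]]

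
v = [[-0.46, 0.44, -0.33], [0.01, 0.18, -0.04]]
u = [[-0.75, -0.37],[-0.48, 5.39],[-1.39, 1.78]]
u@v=[[0.34, -0.40, 0.26], [0.27, 0.76, -0.06], [0.66, -0.29, 0.39]]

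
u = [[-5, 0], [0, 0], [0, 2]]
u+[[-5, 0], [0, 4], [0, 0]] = [[-10, 0], [0, 4], [0, 2]]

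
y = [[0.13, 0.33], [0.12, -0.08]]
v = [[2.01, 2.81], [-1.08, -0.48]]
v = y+[[1.88,2.48], [-1.2,-0.40]]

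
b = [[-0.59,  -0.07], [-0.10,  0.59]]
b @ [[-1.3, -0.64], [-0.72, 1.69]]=[[0.82, 0.26], [-0.29, 1.06]]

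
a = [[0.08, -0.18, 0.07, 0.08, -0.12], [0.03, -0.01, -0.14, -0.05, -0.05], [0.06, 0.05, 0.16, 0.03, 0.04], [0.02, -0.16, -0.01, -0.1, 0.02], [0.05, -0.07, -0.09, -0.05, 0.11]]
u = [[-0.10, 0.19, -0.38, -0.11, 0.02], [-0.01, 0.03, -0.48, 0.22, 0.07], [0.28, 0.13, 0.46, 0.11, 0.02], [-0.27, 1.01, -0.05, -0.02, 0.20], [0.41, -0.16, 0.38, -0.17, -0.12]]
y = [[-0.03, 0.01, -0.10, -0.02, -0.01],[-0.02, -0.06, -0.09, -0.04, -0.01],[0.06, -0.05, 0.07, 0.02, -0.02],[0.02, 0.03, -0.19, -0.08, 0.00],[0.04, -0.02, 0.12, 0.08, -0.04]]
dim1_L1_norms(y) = [0.17, 0.22, 0.22, 0.32, 0.3]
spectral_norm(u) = 1.18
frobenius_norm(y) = 0.32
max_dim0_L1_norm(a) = 0.47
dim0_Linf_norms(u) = [0.41, 1.01, 0.48, 0.22, 0.2]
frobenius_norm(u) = 1.52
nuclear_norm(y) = 0.51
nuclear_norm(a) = 0.87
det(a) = -0.00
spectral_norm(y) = 0.30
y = u @ a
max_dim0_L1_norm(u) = 1.75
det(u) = 0.00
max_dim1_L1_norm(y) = 0.32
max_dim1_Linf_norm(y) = 0.19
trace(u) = 0.25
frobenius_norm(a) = 0.44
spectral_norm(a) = 0.28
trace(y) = -0.14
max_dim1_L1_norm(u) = 1.55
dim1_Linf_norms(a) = [0.18, 0.14, 0.16, 0.16, 0.11]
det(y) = -0.00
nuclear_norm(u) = 2.66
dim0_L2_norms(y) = [0.08, 0.09, 0.27, 0.12, 0.05]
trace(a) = 0.24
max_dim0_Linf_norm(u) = 1.01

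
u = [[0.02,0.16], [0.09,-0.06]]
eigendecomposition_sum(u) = [[0.07, 0.07], [0.04, 0.04]] + [[-0.05, 0.09],  [0.05, -0.10]]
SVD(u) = [[-0.92,0.40], [0.4,0.92]] @ diag([0.17155533622555963, 0.09093275874257413]) @ [[0.1, -0.99], [0.99, 0.1]]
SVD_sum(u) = [[-0.02, 0.16], [0.01, -0.07]] + [[0.04, 0.0], [0.08, 0.01]]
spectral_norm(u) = 0.17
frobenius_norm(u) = 0.19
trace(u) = -0.04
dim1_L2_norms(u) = [0.16, 0.11]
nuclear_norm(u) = 0.26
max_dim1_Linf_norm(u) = 0.16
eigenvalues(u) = [0.11, -0.15]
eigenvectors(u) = [[0.88,-0.69], [0.48,0.72]]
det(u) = -0.02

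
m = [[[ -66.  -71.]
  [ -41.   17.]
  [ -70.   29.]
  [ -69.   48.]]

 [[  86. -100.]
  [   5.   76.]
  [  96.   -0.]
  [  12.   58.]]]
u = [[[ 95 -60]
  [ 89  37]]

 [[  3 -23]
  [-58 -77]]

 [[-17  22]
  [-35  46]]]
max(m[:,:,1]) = 76.0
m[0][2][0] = -70.0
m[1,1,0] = 5.0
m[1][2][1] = -0.0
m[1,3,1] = 58.0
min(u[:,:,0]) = -58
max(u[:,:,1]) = 46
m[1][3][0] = 12.0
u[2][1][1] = 46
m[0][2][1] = 29.0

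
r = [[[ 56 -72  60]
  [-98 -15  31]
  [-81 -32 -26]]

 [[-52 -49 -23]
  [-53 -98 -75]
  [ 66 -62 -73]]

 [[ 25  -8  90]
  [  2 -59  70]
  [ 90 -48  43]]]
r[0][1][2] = 31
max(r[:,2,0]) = 90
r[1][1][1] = -98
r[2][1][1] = -59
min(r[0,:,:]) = -98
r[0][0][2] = 60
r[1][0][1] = -49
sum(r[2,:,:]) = 205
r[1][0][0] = -52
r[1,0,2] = -23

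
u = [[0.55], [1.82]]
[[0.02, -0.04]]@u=[[-0.06]]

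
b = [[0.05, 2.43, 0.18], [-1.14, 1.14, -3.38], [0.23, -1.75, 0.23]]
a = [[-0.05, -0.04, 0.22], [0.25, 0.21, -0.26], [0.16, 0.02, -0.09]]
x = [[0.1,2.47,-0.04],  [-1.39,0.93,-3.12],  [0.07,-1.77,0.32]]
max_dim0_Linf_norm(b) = 3.38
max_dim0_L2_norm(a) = 0.35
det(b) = -1.22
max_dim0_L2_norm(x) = 3.18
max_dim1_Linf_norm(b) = 3.38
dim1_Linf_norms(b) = [2.43, 3.38, 1.75]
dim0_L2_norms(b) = [1.16, 3.2, 3.39]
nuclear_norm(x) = 6.52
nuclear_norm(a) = 0.69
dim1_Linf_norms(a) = [0.22, 0.26, 0.16]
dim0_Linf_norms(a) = [0.25, 0.21, 0.26]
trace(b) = 1.42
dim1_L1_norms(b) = [2.66, 5.66, 2.21]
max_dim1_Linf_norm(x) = 3.12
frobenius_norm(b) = 4.81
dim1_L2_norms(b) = [2.44, 3.74, 1.78]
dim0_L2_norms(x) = [1.4, 3.18, 3.14]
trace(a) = 0.07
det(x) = -0.06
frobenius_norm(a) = 0.51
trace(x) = 1.35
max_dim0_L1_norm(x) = 5.17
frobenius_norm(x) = 4.68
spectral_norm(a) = 0.49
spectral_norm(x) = 3.84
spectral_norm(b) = 3.98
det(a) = -0.00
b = x + a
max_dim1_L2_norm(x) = 3.54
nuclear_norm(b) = 6.79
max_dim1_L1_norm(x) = 5.44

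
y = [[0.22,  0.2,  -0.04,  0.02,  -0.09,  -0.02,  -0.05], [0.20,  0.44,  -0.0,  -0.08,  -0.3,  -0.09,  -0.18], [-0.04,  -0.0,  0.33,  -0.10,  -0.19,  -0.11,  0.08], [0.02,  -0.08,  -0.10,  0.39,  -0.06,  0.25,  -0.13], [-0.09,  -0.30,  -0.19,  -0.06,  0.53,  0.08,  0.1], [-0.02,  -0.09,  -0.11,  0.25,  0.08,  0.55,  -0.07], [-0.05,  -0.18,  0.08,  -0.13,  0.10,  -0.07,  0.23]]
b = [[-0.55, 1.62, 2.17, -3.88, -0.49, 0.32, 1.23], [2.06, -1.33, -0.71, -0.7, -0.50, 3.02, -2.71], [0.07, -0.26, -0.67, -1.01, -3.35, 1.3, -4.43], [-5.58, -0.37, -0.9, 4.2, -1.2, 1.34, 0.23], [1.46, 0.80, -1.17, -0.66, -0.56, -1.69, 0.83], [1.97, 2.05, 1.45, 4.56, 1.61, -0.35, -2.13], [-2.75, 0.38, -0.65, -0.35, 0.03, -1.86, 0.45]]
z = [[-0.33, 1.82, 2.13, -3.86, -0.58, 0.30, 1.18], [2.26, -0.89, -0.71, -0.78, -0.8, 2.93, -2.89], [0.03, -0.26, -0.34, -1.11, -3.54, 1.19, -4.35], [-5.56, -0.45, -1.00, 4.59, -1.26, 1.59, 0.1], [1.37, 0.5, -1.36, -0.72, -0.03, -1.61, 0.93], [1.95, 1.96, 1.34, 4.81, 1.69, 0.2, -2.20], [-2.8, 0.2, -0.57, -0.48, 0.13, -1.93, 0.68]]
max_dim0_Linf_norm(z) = 5.56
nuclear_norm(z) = 31.90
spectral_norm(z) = 8.61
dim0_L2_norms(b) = [7.02, 3.1, 3.22, 7.45, 4.01, 4.38, 5.83]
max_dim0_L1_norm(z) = 16.35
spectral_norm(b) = 8.20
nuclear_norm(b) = 31.57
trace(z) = 3.88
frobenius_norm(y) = 1.36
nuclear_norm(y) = 2.69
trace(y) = 2.69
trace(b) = 1.19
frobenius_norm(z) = 14.20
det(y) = 0.00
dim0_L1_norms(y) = [0.64, 1.29, 0.85, 1.03, 1.35, 1.17, 0.84]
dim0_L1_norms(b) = [14.44, 6.81, 7.72, 15.36, 7.74, 9.88, 12.01]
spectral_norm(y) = 0.97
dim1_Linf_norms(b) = [3.88, 3.02, 4.43, 5.58, 1.69, 4.56, 2.75]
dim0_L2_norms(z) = [7.05, 2.92, 3.18, 7.85, 4.24, 4.36, 5.9]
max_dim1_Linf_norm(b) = 5.58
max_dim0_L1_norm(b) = 15.36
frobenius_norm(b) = 13.93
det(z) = 6282.37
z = b + y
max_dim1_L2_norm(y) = 0.66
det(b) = 5678.21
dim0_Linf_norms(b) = [5.58, 2.05, 2.17, 4.56, 3.35, 3.02, 4.43]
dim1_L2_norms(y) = [0.32, 0.61, 0.42, 0.5, 0.66, 0.63, 0.35]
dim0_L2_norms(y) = [0.32, 0.61, 0.42, 0.5, 0.66, 0.63, 0.35]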